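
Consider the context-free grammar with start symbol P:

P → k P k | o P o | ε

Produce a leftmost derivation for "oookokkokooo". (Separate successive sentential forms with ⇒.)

P⇒oPo⇒ooPoo⇒oooPooo⇒oookPkooo⇒oookoPokooo⇒oookokPkokooo⇒oookokkokooo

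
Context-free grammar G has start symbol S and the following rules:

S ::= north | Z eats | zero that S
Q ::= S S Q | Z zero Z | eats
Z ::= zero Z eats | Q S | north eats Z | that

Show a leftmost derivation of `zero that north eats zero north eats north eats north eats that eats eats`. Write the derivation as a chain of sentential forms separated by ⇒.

S ⇒ zero that S ⇒ zero that Z eats ⇒ zero that north eats Z eats ⇒ zero that north eats zero Z eats eats ⇒ zero that north eats zero north eats Z eats eats ⇒ zero that north eats zero north eats north eats Z eats eats ⇒ zero that north eats zero north eats north eats north eats Z eats eats ⇒ zero that north eats zero north eats north eats north eats that eats eats

S ⇒ zero that S   [S ::= zero that S]
zero that S ⇒ zero that Z eats   [S ::= Z eats]
zero that Z eats ⇒ zero that north eats Z eats   [Z ::= north eats Z]
zero that north eats Z eats ⇒ zero that north eats zero Z eats eats   [Z ::= zero Z eats]
zero that north eats zero Z eats eats ⇒ zero that north eats zero north eats Z eats eats   [Z ::= north eats Z]
zero that north eats zero north eats Z eats eats ⇒ zero that north eats zero north eats north eats Z eats eats   [Z ::= north eats Z]
zero that north eats zero north eats north eats Z eats eats ⇒ zero that north eats zero north eats north eats north eats Z eats eats   [Z ::= north eats Z]
zero that north eats zero north eats north eats north eats Z eats eats ⇒ zero that north eats zero north eats north eats north eats that eats eats   [Z ::= that]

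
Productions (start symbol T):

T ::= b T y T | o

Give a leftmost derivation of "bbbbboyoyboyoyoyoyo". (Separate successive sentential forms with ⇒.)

T ⇒ bTyT   [T ::= b T y T]
bTyT ⇒ bbTyTyT   [T ::= b T y T]
bbTyTyT ⇒ bbbTyTyTyT   [T ::= b T y T]
bbbTyTyTyT ⇒ bbbbTyTyTyTyT   [T ::= b T y T]
bbbbTyTyTyTyT ⇒ bbbbbTyTyTyTyTyT   [T ::= b T y T]
bbbbbTyTyTyTyTyT ⇒ bbbbboyTyTyTyTyT   [T ::= o]
bbbbboyTyTyTyTyT ⇒ bbbbboyoyTyTyTyT   [T ::= o]
bbbbboyoyTyTyTyT ⇒ bbbbboyoybTyTyTyTyT   [T ::= b T y T]
bbbbboyoybTyTyTyTyT ⇒ bbbbboyoyboyTyTyTyT   [T ::= o]
bbbbboyoyboyTyTyTyT ⇒ bbbbboyoyboyoyTyTyT   [T ::= o]
bbbbboyoyboyoyTyTyT ⇒ bbbbboyoyboyoyoyTyT   [T ::= o]
bbbbboyoyboyoyoyTyT ⇒ bbbbboyoyboyoyoyoyT   [T ::= o]
bbbbboyoyboyoyoyoyT ⇒ bbbbboyoyboyoyoyoyo   [T ::= o]

T⇒bTyT⇒bbTyTyT⇒bbbTyTyTyT⇒bbbbTyTyTyTyT⇒bbbbbTyTyTyTyTyT⇒bbbbboyTyTyTyTyT⇒bbbbboyoyTyTyTyT⇒bbbbboyoybTyTyTyTyT⇒bbbbboyoyboyTyTyTyT⇒bbbbboyoyboyoyTyTyT⇒bbbbboyoyboyoyoyTyT⇒bbbbboyoyboyoyoyoyT⇒bbbbboyoyboyoyoyoyo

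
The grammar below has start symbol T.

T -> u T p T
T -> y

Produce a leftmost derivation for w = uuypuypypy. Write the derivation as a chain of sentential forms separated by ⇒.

T ⇒ uTpT   [T -> u T p T]
uTpT ⇒ uuTpTpT   [T -> u T p T]
uuTpTpT ⇒ uuypTpT   [T -> y]
uuypTpT ⇒ uuypuTpTpT   [T -> u T p T]
uuypuTpTpT ⇒ uuypuypTpT   [T -> y]
uuypuypTpT ⇒ uuypuypypT   [T -> y]
uuypuypypT ⇒ uuypuypypy   [T -> y]

T ⇒ uTpT ⇒ uuTpTpT ⇒ uuypTpT ⇒ uuypuTpTpT ⇒ uuypuypTpT ⇒ uuypuypypT ⇒ uuypuypypy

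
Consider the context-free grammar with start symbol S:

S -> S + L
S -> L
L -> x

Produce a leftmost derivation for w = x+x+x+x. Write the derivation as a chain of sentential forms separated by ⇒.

S ⇒ S+L ⇒ S+L+L ⇒ S+L+L+L ⇒ L+L+L+L ⇒ x+L+L+L ⇒ x+x+L+L ⇒ x+x+x+L ⇒ x+x+x+x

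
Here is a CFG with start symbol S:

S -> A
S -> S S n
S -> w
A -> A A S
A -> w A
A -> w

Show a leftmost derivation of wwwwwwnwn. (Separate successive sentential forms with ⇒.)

S ⇒ SSn ⇒ SSnSn ⇒ ASnSn ⇒ AASSnSn ⇒ AASASSnSn ⇒ wASASSnSn ⇒ wwSASSnSn ⇒ wwwASSnSn ⇒ wwwwSSnSn ⇒ wwwwwSnSn ⇒ wwwwwwnSn ⇒ wwwwwwnwn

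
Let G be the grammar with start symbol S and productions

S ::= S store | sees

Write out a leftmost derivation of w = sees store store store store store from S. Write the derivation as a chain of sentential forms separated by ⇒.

S ⇒ S store ⇒ S store store ⇒ S store store store ⇒ S store store store store ⇒ S store store store store store ⇒ sees store store store store store

S ⇒ S store   [S ::= S store]
S store ⇒ S store store   [S ::= S store]
S store store ⇒ S store store store   [S ::= S store]
S store store store ⇒ S store store store store   [S ::= S store]
S store store store store ⇒ S store store store store store   [S ::= S store]
S store store store store store ⇒ sees store store store store store   [S ::= sees]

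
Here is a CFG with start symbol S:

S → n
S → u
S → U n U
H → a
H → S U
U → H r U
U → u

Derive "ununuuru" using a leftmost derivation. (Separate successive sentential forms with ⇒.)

S ⇒ UnU ⇒ unU ⇒ unHrU ⇒ unSUrU ⇒ unUnUUrU ⇒ ununUUrU ⇒ ununuUrU ⇒ ununuurU ⇒ ununuuru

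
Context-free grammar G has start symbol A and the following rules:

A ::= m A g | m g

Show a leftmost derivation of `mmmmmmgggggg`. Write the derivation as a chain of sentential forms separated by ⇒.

A ⇒ mAg   [A ::= m A g]
mAg ⇒ mmAgg   [A ::= m A g]
mmAgg ⇒ mmmAggg   [A ::= m A g]
mmmAggg ⇒ mmmmAgggg   [A ::= m A g]
mmmmAgggg ⇒ mmmmmAggggg   [A ::= m A g]
mmmmmAggggg ⇒ mmmmmmgggggg   [A ::= m g]

A⇒mAg⇒mmAgg⇒mmmAggg⇒mmmmAgggg⇒mmmmmAggggg⇒mmmmmmgggggg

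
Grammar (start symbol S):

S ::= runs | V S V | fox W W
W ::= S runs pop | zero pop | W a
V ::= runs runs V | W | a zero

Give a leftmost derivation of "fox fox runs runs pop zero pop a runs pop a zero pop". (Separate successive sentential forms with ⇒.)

S ⇒ fox W W ⇒ fox W a W ⇒ fox S runs pop a W ⇒ fox fox W W runs pop a W ⇒ fox fox S runs pop W runs pop a W ⇒ fox fox runs runs pop W runs pop a W ⇒ fox fox runs runs pop W a runs pop a W ⇒ fox fox runs runs pop zero pop a runs pop a W ⇒ fox fox runs runs pop zero pop a runs pop a zero pop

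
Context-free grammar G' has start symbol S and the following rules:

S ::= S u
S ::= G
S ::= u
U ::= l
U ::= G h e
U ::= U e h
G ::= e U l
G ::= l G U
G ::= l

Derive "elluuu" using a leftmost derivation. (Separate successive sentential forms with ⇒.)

S ⇒ Su ⇒ Suu ⇒ Suuu ⇒ Guuu ⇒ eUluuu ⇒ elluuu

S ⇒ Su   [S ::= S u]
Su ⇒ Suu   [S ::= S u]
Suu ⇒ Suuu   [S ::= S u]
Suuu ⇒ Guuu   [S ::= G]
Guuu ⇒ eUluuu   [G ::= e U l]
eUluuu ⇒ elluuu   [U ::= l]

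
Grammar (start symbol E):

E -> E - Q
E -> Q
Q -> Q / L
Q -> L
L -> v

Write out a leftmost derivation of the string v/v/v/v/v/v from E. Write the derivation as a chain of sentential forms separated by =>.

E => Q => Q/L => Q/L/L => Q/L/L/L => Q/L/L/L/L => Q/L/L/L/L/L => L/L/L/L/L/L => v/L/L/L/L/L => v/v/L/L/L/L => v/v/v/L/L/L => v/v/v/v/L/L => v/v/v/v/v/L => v/v/v/v/v/v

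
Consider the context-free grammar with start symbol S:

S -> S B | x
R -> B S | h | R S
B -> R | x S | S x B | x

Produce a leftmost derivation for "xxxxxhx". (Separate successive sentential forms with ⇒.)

S⇒SB⇒xB⇒xxS⇒xxSB⇒xxSBB⇒xxxBB⇒xxxxSB⇒xxxxxB⇒xxxxxR⇒xxxxxRS⇒xxxxxhS⇒xxxxxhx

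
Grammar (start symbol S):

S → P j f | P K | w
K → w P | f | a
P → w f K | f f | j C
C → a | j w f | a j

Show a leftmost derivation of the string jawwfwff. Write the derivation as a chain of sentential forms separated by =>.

S => PK => jCK => jaK => jawP => jawwfK => jawwfwP => jawwfwff

S => PK   [S → P K]
PK => jCK   [P → j C]
jCK => jaK   [C → a]
jaK => jawP   [K → w P]
jawP => jawwfK   [P → w f K]
jawwfK => jawwfwP   [K → w P]
jawwfwP => jawwfwff   [P → f f]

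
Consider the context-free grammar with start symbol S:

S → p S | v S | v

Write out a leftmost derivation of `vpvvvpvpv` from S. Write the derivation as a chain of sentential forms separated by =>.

S => vS => vpS => vpvS => vpvvS => vpvvvS => vpvvvpS => vpvvvpvS => vpvvvpvpS => vpvvvpvpv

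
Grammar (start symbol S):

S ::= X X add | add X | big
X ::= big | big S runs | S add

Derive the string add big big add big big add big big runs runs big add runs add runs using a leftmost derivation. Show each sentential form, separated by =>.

S => add X => add big S runs => add big X X add runs => add big S add X add runs => add big big add X add runs => add big big add big S runs add runs => add big big add big X X add runs add runs => add big big add big big S runs X add runs add runs => add big big add big big add X runs X add runs add runs => add big big add big big add big S runs runs X add runs add runs => add big big add big big add big big runs runs X add runs add runs => add big big add big big add big big runs runs big add runs add runs

S => add X   [S ::= add X]
add X => add big S runs   [X ::= big S runs]
add big S runs => add big X X add runs   [S ::= X X add]
add big X X add runs => add big S add X add runs   [X ::= S add]
add big S add X add runs => add big big add X add runs   [S ::= big]
add big big add X add runs => add big big add big S runs add runs   [X ::= big S runs]
add big big add big S runs add runs => add big big add big X X add runs add runs   [S ::= X X add]
add big big add big X X add runs add runs => add big big add big big S runs X add runs add runs   [X ::= big S runs]
add big big add big big S runs X add runs add runs => add big big add big big add X runs X add runs add runs   [S ::= add X]
add big big add big big add X runs X add runs add runs => add big big add big big add big S runs runs X add runs add runs   [X ::= big S runs]
add big big add big big add big S runs runs X add runs add runs => add big big add big big add big big runs runs X add runs add runs   [S ::= big]
add big big add big big add big big runs runs X add runs add runs => add big big add big big add big big runs runs big add runs add runs   [X ::= big]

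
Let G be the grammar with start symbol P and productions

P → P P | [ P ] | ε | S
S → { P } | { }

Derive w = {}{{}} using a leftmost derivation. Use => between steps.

P => PP => SP => {P}P => {}P => {}S => {}{P} => {}{S} => {}{{}}

P => PP   [P → P P]
PP => SP   [P → S]
SP => {P}P   [S → { P }]
{P}P => {}P   [P → ε]
{}P => {}S   [P → S]
{}S => {}{P}   [S → { P }]
{}{P} => {}{S}   [P → S]
{}{S} => {}{{}}   [S → { }]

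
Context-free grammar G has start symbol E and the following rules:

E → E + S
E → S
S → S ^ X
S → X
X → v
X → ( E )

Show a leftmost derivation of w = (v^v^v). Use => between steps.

E => S => X => (E) => (S) => (S^X) => (S^X^X) => (X^X^X) => (v^X^X) => (v^v^X) => (v^v^v)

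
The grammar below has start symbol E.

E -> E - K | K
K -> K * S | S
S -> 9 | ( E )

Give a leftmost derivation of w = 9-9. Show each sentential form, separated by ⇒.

E ⇒ E-K   [E -> E - K]
E-K ⇒ K-K   [E -> K]
K-K ⇒ S-K   [K -> S]
S-K ⇒ 9-K   [S -> 9]
9-K ⇒ 9-S   [K -> S]
9-S ⇒ 9-9   [S -> 9]

E⇒E-K⇒K-K⇒S-K⇒9-K⇒9-S⇒9-9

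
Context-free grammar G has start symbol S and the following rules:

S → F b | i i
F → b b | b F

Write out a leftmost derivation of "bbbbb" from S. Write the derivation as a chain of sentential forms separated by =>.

S=>Fb=>bFb=>bbFb=>bbbbb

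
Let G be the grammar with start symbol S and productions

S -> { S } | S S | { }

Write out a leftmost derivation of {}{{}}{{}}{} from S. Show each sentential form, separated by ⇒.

S ⇒ SS ⇒ SSS ⇒ SSSS ⇒ {}SSS ⇒ {}{S}SS ⇒ {}{{}}SS ⇒ {}{{}}{S}S ⇒ {}{{}}{{}}S ⇒ {}{{}}{{}}{}

S ⇒ SS   [S -> S S]
SS ⇒ SSS   [S -> S S]
SSS ⇒ SSSS   [S -> S S]
SSSS ⇒ {}SSS   [S -> { }]
{}SSS ⇒ {}{S}SS   [S -> { S }]
{}{S}SS ⇒ {}{{}}SS   [S -> { }]
{}{{}}SS ⇒ {}{{}}{S}S   [S -> { S }]
{}{{}}{S}S ⇒ {}{{}}{{}}S   [S -> { }]
{}{{}}{{}}S ⇒ {}{{}}{{}}{}   [S -> { }]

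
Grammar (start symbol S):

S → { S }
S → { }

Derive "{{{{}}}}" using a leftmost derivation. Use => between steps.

S => {S} => {{S}} => {{{S}}} => {{{{}}}}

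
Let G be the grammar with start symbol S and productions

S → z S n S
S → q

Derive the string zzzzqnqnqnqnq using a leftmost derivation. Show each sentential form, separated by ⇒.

S⇒zSnS⇒zzSnSnS⇒zzzSnSnSnS⇒zzzzSnSnSnSnS⇒zzzzqnSnSnSnS⇒zzzzqnqnSnSnS⇒zzzzqnqnqnSnS⇒zzzzqnqnqnqnS⇒zzzzqnqnqnqnq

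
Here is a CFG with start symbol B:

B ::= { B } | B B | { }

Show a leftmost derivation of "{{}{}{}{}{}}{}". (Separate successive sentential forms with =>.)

B => BB   [B ::= B B]
BB => {B}B   [B ::= { B }]
{B}B => {BB}B   [B ::= B B]
{BB}B => {BBB}B   [B ::= B B]
{BBB}B => {BBBB}B   [B ::= B B]
{BBBB}B => {BBBBB}B   [B ::= B B]
{BBBBB}B => {{}BBBB}B   [B ::= { }]
{{}BBBB}B => {{}{}BBB}B   [B ::= { }]
{{}{}BBB}B => {{}{}{}BB}B   [B ::= { }]
{{}{}{}BB}B => {{}{}{}{}B}B   [B ::= { }]
{{}{}{}{}B}B => {{}{}{}{}{}}B   [B ::= { }]
{{}{}{}{}{}}B => {{}{}{}{}{}}{}   [B ::= { }]

B => BB => {B}B => {BB}B => {BBB}B => {BBBB}B => {BBBBB}B => {{}BBBB}B => {{}{}BBB}B => {{}{}{}BB}B => {{}{}{}{}B}B => {{}{}{}{}{}}B => {{}{}{}{}{}}{}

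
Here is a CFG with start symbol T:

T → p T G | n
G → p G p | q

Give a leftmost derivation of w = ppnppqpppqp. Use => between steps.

T=>pTG=>ppTGG=>ppnGG=>ppnpGpG=>ppnppGppG=>ppnppqppG=>ppnppqpppGp=>ppnppqpppqp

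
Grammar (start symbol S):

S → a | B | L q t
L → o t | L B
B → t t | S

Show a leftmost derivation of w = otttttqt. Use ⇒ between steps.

S⇒Lqt⇒LBqt⇒LBBqt⇒otBBqt⇒otttBqt⇒otttttqt

S ⇒ Lqt   [S → L q t]
Lqt ⇒ LBqt   [L → L B]
LBqt ⇒ LBBqt   [L → L B]
LBBqt ⇒ otBBqt   [L → o t]
otBBqt ⇒ otttBqt   [B → t t]
otttBqt ⇒ otttttqt   [B → t t]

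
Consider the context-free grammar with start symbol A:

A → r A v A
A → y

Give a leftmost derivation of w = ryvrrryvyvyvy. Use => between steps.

A => rAvA   [A → r A v A]
rAvA => ryvA   [A → y]
ryvA => ryvrAvA   [A → r A v A]
ryvrAvA => ryvrrAvAvA   [A → r A v A]
ryvrrAvAvA => ryvrrrAvAvAvA   [A → r A v A]
ryvrrrAvAvAvA => ryvrrryvAvAvA   [A → y]
ryvrrryvAvAvA => ryvrrryvyvAvA   [A → y]
ryvrrryvyvAvA => ryvrrryvyvyvA   [A → y]
ryvrrryvyvyvA => ryvrrryvyvyvy   [A → y]

A => rAvA => ryvA => ryvrAvA => ryvrrAvAvA => ryvrrrAvAvAvA => ryvrrryvAvAvA => ryvrrryvyvAvA => ryvrrryvyvyvA => ryvrrryvyvyvy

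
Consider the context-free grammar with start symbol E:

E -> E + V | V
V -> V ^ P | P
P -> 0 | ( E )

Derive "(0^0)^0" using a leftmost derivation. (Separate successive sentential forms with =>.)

E=>V=>V^P=>P^P=>(E)^P=>(V)^P=>(V^P)^P=>(P^P)^P=>(0^P)^P=>(0^0)^P=>(0^0)^0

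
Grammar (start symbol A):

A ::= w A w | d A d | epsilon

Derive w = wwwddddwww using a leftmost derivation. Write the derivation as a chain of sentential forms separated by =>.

A => wAw => wwAww => wwwAwww => wwwdAdwww => wwwddAddwww => wwwddddwww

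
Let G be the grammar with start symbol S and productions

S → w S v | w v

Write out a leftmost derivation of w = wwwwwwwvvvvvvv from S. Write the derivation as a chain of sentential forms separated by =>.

S => wSv   [S → w S v]
wSv => wwSvv   [S → w S v]
wwSvv => wwwSvvv   [S → w S v]
wwwSvvv => wwwwSvvvv   [S → w S v]
wwwwSvvvv => wwwwwSvvvvv   [S → w S v]
wwwwwSvvvvv => wwwwwwSvvvvvv   [S → w S v]
wwwwwwSvvvvvv => wwwwwwwvvvvvvv   [S → w v]

S => wSv => wwSvv => wwwSvvv => wwwwSvvvv => wwwwwSvvvvv => wwwwwwSvvvvvv => wwwwwwwvvvvvvv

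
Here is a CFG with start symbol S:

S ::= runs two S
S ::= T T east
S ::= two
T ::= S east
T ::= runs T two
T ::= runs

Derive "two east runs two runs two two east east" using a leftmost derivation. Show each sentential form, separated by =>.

S => T T east => S east T east => two east T east => two east S east east => two east runs two S east east => two east runs two runs two S east east => two east runs two runs two two east east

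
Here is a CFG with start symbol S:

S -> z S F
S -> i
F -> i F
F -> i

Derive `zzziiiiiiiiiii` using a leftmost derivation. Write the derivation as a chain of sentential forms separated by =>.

S => zSF   [S -> z S F]
zSF => zzSFF   [S -> z S F]
zzSFF => zzzSFFF   [S -> z S F]
zzzSFFF => zzziFFF   [S -> i]
zzziFFF => zzziiFFF   [F -> i F]
zzziiFFF => zzziiiFFF   [F -> i F]
zzziiiFFF => zzziiiiFFF   [F -> i F]
zzziiiiFFF => zzziiiiiFFF   [F -> i F]
zzziiiiiFFF => zzziiiiiiFFF   [F -> i F]
zzziiiiiiFFF => zzziiiiiiiFFF   [F -> i F]
zzziiiiiiiFFF => zzziiiiiiiiFF   [F -> i]
zzziiiiiiiiFF => zzziiiiiiiiiF   [F -> i]
zzziiiiiiiiiF => zzziiiiiiiiiiF   [F -> i F]
zzziiiiiiiiiiF => zzziiiiiiiiiii   [F -> i]

S => zSF => zzSFF => zzzSFFF => zzziFFF => zzziiFFF => zzziiiFFF => zzziiiiFFF => zzziiiiiFFF => zzziiiiiiFFF => zzziiiiiiiFFF => zzziiiiiiiiFF => zzziiiiiiiiiF => zzziiiiiiiiiiF => zzziiiiiiiiiii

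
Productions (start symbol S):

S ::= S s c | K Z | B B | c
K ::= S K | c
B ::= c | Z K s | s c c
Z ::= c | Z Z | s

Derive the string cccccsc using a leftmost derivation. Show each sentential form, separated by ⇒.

S ⇒ Ssc   [S ::= S s c]
Ssc ⇒ KZsc   [S ::= K Z]
KZsc ⇒ SKZsc   [K ::= S K]
SKZsc ⇒ cKZsc   [S ::= c]
cKZsc ⇒ cSKZsc   [K ::= S K]
cSKZsc ⇒ cKZKZsc   [S ::= K Z]
cKZKZsc ⇒ ccZKZsc   [K ::= c]
ccZKZsc ⇒ cccKZsc   [Z ::= c]
cccKZsc ⇒ ccccZsc   [K ::= c]
ccccZsc ⇒ cccccsc   [Z ::= c]

S ⇒ Ssc ⇒ KZsc ⇒ SKZsc ⇒ cKZsc ⇒ cSKZsc ⇒ cKZKZsc ⇒ ccZKZsc ⇒ cccKZsc ⇒ ccccZsc ⇒ cccccsc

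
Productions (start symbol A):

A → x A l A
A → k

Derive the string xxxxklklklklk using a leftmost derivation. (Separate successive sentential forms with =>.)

A => xAlA   [A → x A l A]
xAlA => xxAlAlA   [A → x A l A]
xxAlAlA => xxxAlAlAlA   [A → x A l A]
xxxAlAlAlA => xxxxAlAlAlAlA   [A → x A l A]
xxxxAlAlAlAlA => xxxxklAlAlAlA   [A → k]
xxxxklAlAlAlA => xxxxklklAlAlA   [A → k]
xxxxklklAlAlA => xxxxklklklAlA   [A → k]
xxxxklklklAlA => xxxxklklklklA   [A → k]
xxxxklklklklA => xxxxklklklklk   [A → k]

A=>xAlA=>xxAlAlA=>xxxAlAlAlA=>xxxxAlAlAlAlA=>xxxxklAlAlAlA=>xxxxklklAlAlA=>xxxxklklklAlA=>xxxxklklklklA=>xxxxklklklklk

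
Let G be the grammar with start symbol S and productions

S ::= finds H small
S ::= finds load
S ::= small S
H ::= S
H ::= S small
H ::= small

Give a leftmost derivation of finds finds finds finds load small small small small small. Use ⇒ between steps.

S ⇒ finds H small ⇒ finds S small small ⇒ finds finds H small small small ⇒ finds finds S small small small ⇒ finds finds finds H small small small small ⇒ finds finds finds S small small small small small ⇒ finds finds finds finds load small small small small small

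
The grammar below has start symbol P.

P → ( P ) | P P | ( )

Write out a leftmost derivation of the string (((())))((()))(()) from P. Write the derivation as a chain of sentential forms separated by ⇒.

P ⇒ PP ⇒ (P)P ⇒ ((P))P ⇒ (((P)))P ⇒ (((())))P ⇒ (((())))PP ⇒ (((())))(P)P ⇒ (((())))((P))P ⇒ (((())))((()))P ⇒ (((())))((()))(P) ⇒ (((())))((()))(())

P ⇒ PP   [P → P P]
PP ⇒ (P)P   [P → ( P )]
(P)P ⇒ ((P))P   [P → ( P )]
((P))P ⇒ (((P)))P   [P → ( P )]
(((P)))P ⇒ (((())))P   [P → ( )]
(((())))P ⇒ (((())))PP   [P → P P]
(((())))PP ⇒ (((())))(P)P   [P → ( P )]
(((())))(P)P ⇒ (((())))((P))P   [P → ( P )]
(((())))((P))P ⇒ (((())))((()))P   [P → ( )]
(((())))((()))P ⇒ (((())))((()))(P)   [P → ( P )]
(((())))((()))(P) ⇒ (((())))((()))(())   [P → ( )]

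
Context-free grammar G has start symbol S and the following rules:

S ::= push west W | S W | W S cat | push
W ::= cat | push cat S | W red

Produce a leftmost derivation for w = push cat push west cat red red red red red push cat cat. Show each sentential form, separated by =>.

S => S W   [S ::= S W]
S W => W S cat W   [S ::= W S cat]
W S cat W => W red S cat W   [W ::= W red]
W red S cat W => W red red S cat W   [W ::= W red]
W red red S cat W => W red red red S cat W   [W ::= W red]
W red red red S cat W => push cat S red red red S cat W   [W ::= push cat S]
push cat S red red red S cat W => push cat push west W red red red S cat W   [S ::= push west W]
push cat push west W red red red S cat W => push cat push west W red red red red S cat W   [W ::= W red]
push cat push west W red red red red S cat W => push cat push west W red red red red red S cat W   [W ::= W red]
push cat push west W red red red red red S cat W => push cat push west cat red red red red red S cat W   [W ::= cat]
push cat push west cat red red red red red S cat W => push cat push west cat red red red red red push cat W   [S ::= push]
push cat push west cat red red red red red push cat W => push cat push west cat red red red red red push cat cat   [W ::= cat]

S => S W => W S cat W => W red S cat W => W red red S cat W => W red red red S cat W => push cat S red red red S cat W => push cat push west W red red red S cat W => push cat push west W red red red red S cat W => push cat push west W red red red red red S cat W => push cat push west cat red red red red red S cat W => push cat push west cat red red red red red push cat W => push cat push west cat red red red red red push cat cat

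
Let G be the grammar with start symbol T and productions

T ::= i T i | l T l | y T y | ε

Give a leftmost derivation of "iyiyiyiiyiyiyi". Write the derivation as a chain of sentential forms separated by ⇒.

T ⇒ iTi ⇒ iyTyi ⇒ iyiTiyi ⇒ iyiyTyiyi ⇒ iyiyiTiyiyi ⇒ iyiyiyTyiyiyi ⇒ iyiyiyiTiyiyiyi ⇒ iyiyiyiiyiyiyi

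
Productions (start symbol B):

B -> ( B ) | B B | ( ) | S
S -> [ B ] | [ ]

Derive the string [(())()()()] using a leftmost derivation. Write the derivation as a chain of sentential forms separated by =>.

B => S => [B] => [BB] => [BBB] => [BBBB] => [(B)BBB] => [(())BBB] => [(())()BB] => [(())()()B] => [(())()()()]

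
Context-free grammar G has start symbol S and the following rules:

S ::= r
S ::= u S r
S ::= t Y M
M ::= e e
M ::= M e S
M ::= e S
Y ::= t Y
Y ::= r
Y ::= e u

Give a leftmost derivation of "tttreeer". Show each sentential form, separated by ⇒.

S ⇒ tYM   [S ::= t Y M]
tYM ⇒ ttYM   [Y ::= t Y]
ttYM ⇒ tttYM   [Y ::= t Y]
tttYM ⇒ tttrM   [Y ::= r]
tttrM ⇒ tttrMeS   [M ::= M e S]
tttrMeS ⇒ tttreeeS   [M ::= e e]
tttreeeS ⇒ tttreeer   [S ::= r]

S ⇒ tYM ⇒ ttYM ⇒ tttYM ⇒ tttrM ⇒ tttrMeS ⇒ tttreeeS ⇒ tttreeer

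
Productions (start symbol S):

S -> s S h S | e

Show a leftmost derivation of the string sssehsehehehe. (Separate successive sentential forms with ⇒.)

S ⇒ sShS ⇒ ssShShS ⇒ sssShShShS ⇒ sssehShShS ⇒ sssehsShShShS ⇒ sssehsehShShS ⇒ sssehsehehShS ⇒ sssehsehehehS ⇒ sssehsehehehe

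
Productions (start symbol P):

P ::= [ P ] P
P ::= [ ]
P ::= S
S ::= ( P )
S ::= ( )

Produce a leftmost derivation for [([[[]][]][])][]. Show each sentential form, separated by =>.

P => [P]P => [S]P => [(P)]P => [([P]P)]P => [([[P]P]P)]P => [([[[]]P]P)]P => [([[[]][]]P)]P => [([[[]][]][])]P => [([[[]][]][])][]

P => [P]P   [P ::= [ P ] P]
[P]P => [S]P   [P ::= S]
[S]P => [(P)]P   [S ::= ( P )]
[(P)]P => [([P]P)]P   [P ::= [ P ] P]
[([P]P)]P => [([[P]P]P)]P   [P ::= [ P ] P]
[([[P]P]P)]P => [([[[]]P]P)]P   [P ::= [ ]]
[([[[]]P]P)]P => [([[[]][]]P)]P   [P ::= [ ]]
[([[[]][]]P)]P => [([[[]][]][])]P   [P ::= [ ]]
[([[[]][]][])]P => [([[[]][]][])][]   [P ::= [ ]]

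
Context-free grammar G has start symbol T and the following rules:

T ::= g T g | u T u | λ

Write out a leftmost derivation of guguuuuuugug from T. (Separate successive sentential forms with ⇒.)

T⇒gTg⇒guTug⇒gugTgug⇒guguTugug⇒guguuTuugug⇒guguuuTuuugug⇒guguuuuuugug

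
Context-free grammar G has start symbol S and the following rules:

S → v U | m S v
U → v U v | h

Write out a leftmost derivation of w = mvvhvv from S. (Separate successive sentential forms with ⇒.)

S ⇒ mSv ⇒ mvUv ⇒ mvvUvv ⇒ mvvhvv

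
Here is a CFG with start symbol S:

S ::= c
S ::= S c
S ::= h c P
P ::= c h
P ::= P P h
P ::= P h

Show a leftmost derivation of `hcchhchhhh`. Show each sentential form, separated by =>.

S => hcP   [S ::= h c P]
hcP => hcPh   [P ::= P h]
hcPh => hcPhh   [P ::= P h]
hcPhh => hcPPhhh   [P ::= P P h]
hcPPhhh => hcPhPhhh   [P ::= P h]
hcPhPhhh => hcchhPhhh   [P ::= c h]
hcchhPhhh => hcchhchhhh   [P ::= c h]

S => hcP => hcPh => hcPhh => hcPPhhh => hcPhPhhh => hcchhPhhh => hcchhchhhh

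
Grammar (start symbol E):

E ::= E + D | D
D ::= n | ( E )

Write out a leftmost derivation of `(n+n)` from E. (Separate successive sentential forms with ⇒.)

E ⇒ D   [E ::= D]
D ⇒ (E)   [D ::= ( E )]
(E) ⇒ (E+D)   [E ::= E + D]
(E+D) ⇒ (D+D)   [E ::= D]
(D+D) ⇒ (n+D)   [D ::= n]
(n+D) ⇒ (n+n)   [D ::= n]

E ⇒ D ⇒ (E) ⇒ (E+D) ⇒ (D+D) ⇒ (n+D) ⇒ (n+n)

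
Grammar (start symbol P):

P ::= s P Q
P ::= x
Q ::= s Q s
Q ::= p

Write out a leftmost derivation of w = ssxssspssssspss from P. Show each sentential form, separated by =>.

P => sPQ   [P ::= s P Q]
sPQ => ssPQQ   [P ::= s P Q]
ssPQQ => ssxQQ   [P ::= x]
ssxQQ => ssxsQsQ   [Q ::= s Q s]
ssxsQsQ => ssxssQssQ   [Q ::= s Q s]
ssxssQssQ => ssxsssQsssQ   [Q ::= s Q s]
ssxsssQsssQ => ssxssspsssQ   [Q ::= p]
ssxssspsssQ => ssxssspssssQs   [Q ::= s Q s]
ssxssspssssQs => ssxssspsssssQss   [Q ::= s Q s]
ssxssspsssssQss => ssxssspssssspss   [Q ::= p]

P=>sPQ=>ssPQQ=>ssxQQ=>ssxsQsQ=>ssxssQssQ=>ssxsssQsssQ=>ssxssspsssQ=>ssxssspssssQs=>ssxssspsssssQss=>ssxssspssssspss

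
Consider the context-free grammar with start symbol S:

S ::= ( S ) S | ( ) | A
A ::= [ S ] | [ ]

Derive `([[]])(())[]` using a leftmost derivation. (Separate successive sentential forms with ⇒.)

S ⇒ (S)S   [S ::= ( S ) S]
(S)S ⇒ (A)S   [S ::= A]
(A)S ⇒ ([S])S   [A ::= [ S ]]
([S])S ⇒ ([A])S   [S ::= A]
([A])S ⇒ ([[]])S   [A ::= [ ]]
([[]])S ⇒ ([[]])(S)S   [S ::= ( S ) S]
([[]])(S)S ⇒ ([[]])(())S   [S ::= ( )]
([[]])(())S ⇒ ([[]])(())A   [S ::= A]
([[]])(())A ⇒ ([[]])(())[]   [A ::= [ ]]

S ⇒ (S)S ⇒ (A)S ⇒ ([S])S ⇒ ([A])S ⇒ ([[]])S ⇒ ([[]])(S)S ⇒ ([[]])(())S ⇒ ([[]])(())A ⇒ ([[]])(())[]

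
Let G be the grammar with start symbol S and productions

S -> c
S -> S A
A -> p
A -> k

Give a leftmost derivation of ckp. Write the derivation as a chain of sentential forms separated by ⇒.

S ⇒ SA ⇒ SAA ⇒ cAA ⇒ ckA ⇒ ckp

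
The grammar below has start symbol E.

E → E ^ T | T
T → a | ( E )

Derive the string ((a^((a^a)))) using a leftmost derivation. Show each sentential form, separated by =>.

E => T => (E) => (T) => ((E)) => ((E^T)) => ((T^T)) => ((a^T)) => ((a^(E))) => ((a^(T))) => ((a^((E)))) => ((a^((E^T)))) => ((a^((T^T)))) => ((a^((a^T)))) => ((a^((a^a))))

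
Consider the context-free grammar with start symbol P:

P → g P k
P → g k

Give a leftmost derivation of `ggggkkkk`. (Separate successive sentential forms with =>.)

P=>gPk=>ggPkk=>gggPkkk=>ggggkkkk

P => gPk   [P → g P k]
gPk => ggPkk   [P → g P k]
ggPkk => gggPkkk   [P → g P k]
gggPkkk => ggggkkkk   [P → g k]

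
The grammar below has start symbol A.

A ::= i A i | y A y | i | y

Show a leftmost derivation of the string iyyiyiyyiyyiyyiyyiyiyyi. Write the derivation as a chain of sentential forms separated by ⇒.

A ⇒ iAi ⇒ iyAyi ⇒ iyyAyyi ⇒ iyyiAiyyi ⇒ iyyiyAyiyyi ⇒ iyyiyiAiyiyyi ⇒ iyyiyiyAyiyiyyi ⇒ iyyiyiyyAyyiyiyyi ⇒ iyyiyiyyiAiyyiyiyyi ⇒ iyyiyiyyiyAyiyyiyiyyi ⇒ iyyiyiyyiyyAyyiyyiyiyyi ⇒ iyyiyiyyiyyiyyiyyiyiyyi

A ⇒ iAi   [A ::= i A i]
iAi ⇒ iyAyi   [A ::= y A y]
iyAyi ⇒ iyyAyyi   [A ::= y A y]
iyyAyyi ⇒ iyyiAiyyi   [A ::= i A i]
iyyiAiyyi ⇒ iyyiyAyiyyi   [A ::= y A y]
iyyiyAyiyyi ⇒ iyyiyiAiyiyyi   [A ::= i A i]
iyyiyiAiyiyyi ⇒ iyyiyiyAyiyiyyi   [A ::= y A y]
iyyiyiyAyiyiyyi ⇒ iyyiyiyyAyyiyiyyi   [A ::= y A y]
iyyiyiyyAyyiyiyyi ⇒ iyyiyiyyiAiyyiyiyyi   [A ::= i A i]
iyyiyiyyiAiyyiyiyyi ⇒ iyyiyiyyiyAyiyyiyiyyi   [A ::= y A y]
iyyiyiyyiyAyiyyiyiyyi ⇒ iyyiyiyyiyyAyyiyyiyiyyi   [A ::= y A y]
iyyiyiyyiyyAyyiyyiyiyyi ⇒ iyyiyiyyiyyiyyiyyiyiyyi   [A ::= i]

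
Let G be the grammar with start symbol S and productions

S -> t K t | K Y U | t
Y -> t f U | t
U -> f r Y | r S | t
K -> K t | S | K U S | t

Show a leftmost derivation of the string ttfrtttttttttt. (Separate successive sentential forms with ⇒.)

S ⇒ tKt   [S -> t K t]
tKt ⇒ tKUSt   [K -> K U S]
tKUSt ⇒ tKUSUSt   [K -> K U S]
tKUSUSt ⇒ ttUSUSt   [K -> t]
ttUSUSt ⇒ ttfrYSUSt   [U -> f r Y]
ttfrYSUSt ⇒ ttfrtSUSt   [Y -> t]
ttfrtSUSt ⇒ ttfrttKtUSt   [S -> t K t]
ttfrttKtUSt ⇒ ttfrttKttUSt   [K -> K t]
ttfrttKttUSt ⇒ ttfrttKUSttUSt   [K -> K U S]
ttfrttKUSttUSt ⇒ ttfrtttUSttUSt   [K -> t]
ttfrtttUSttUSt ⇒ ttfrttttSttUSt   [U -> t]
ttfrttttSttUSt ⇒ ttfrtttttttUSt   [S -> t]
ttfrtttttttUSt ⇒ ttfrttttttttSt   [U -> t]
ttfrttttttttSt ⇒ ttfrtttttttttt   [S -> t]

S ⇒ tKt ⇒ tKUSt ⇒ tKUSUSt ⇒ ttUSUSt ⇒ ttfrYSUSt ⇒ ttfrtSUSt ⇒ ttfrttKtUSt ⇒ ttfrttKttUSt ⇒ ttfrttKUSttUSt ⇒ ttfrtttUSttUSt ⇒ ttfrttttSttUSt ⇒ ttfrtttttttUSt ⇒ ttfrttttttttSt ⇒ ttfrtttttttttt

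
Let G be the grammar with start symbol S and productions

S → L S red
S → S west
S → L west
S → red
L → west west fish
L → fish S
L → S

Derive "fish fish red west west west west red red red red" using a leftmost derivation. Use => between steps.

S => L S red => fish S S red => fish L S red S red => fish S S red S red => fish S west S red S red => fish L west west S red S red => fish fish S west west S red S red => fish fish S west west west S red S red => fish fish S west west west west S red S red => fish fish red west west west west S red S red => fish fish red west west west west red red S red => fish fish red west west west west red red red red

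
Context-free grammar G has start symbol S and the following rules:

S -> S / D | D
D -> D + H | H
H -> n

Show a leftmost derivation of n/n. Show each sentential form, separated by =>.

S => S/D   [S -> S / D]
S/D => D/D   [S -> D]
D/D => H/D   [D -> H]
H/D => n/D   [H -> n]
n/D => n/H   [D -> H]
n/H => n/n   [H -> n]

S=>S/D=>D/D=>H/D=>n/D=>n/H=>n/n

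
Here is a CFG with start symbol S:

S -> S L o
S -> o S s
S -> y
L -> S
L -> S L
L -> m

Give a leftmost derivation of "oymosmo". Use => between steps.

S => SLo => oSsLo => oSLosLo => oyLosLo => oymosLo => oymosmo

S => SLo   [S -> S L o]
SLo => oSsLo   [S -> o S s]
oSsLo => oSLosLo   [S -> S L o]
oSLosLo => oyLosLo   [S -> y]
oyLosLo => oymosLo   [L -> m]
oymosLo => oymosmo   [L -> m]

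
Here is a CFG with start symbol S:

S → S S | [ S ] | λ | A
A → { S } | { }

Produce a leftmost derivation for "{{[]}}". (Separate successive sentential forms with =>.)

S=>A=>{S}=>{A}=>{{S}}=>{{[S]}}=>{{[]}}

S => A   [S → A]
A => {S}   [A → { S }]
{S} => {A}   [S → A]
{A} => {{S}}   [A → { S }]
{{S}} => {{[S]}}   [S → [ S ]]
{{[S]}} => {{[]}}   [S → λ]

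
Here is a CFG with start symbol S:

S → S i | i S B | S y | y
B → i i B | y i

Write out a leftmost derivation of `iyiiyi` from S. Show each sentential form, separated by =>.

S => iSB   [S → i S B]
iSB => iyB   [S → y]
iyB => iyiiB   [B → i i B]
iyiiB => iyiiyi   [B → y i]

S=>iSB=>iyB=>iyiiB=>iyiiyi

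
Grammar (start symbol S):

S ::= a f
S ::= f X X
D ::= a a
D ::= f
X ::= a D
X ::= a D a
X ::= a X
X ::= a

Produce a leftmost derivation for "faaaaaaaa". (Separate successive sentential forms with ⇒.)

S⇒fXX⇒faDX⇒faaaX⇒faaaaX⇒faaaaaDa⇒faaaaaaaa

S ⇒ fXX   [S ::= f X X]
fXX ⇒ faDX   [X ::= a D]
faDX ⇒ faaaX   [D ::= a a]
faaaX ⇒ faaaaX   [X ::= a X]
faaaaX ⇒ faaaaaDa   [X ::= a D a]
faaaaaDa ⇒ faaaaaaaa   [D ::= a a]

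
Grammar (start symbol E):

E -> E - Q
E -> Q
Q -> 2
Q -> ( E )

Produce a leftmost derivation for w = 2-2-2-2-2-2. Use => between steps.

E => E-Q   [E -> E - Q]
E-Q => E-Q-Q   [E -> E - Q]
E-Q-Q => E-Q-Q-Q   [E -> E - Q]
E-Q-Q-Q => E-Q-Q-Q-Q   [E -> E - Q]
E-Q-Q-Q-Q => E-Q-Q-Q-Q-Q   [E -> E - Q]
E-Q-Q-Q-Q-Q => Q-Q-Q-Q-Q-Q   [E -> Q]
Q-Q-Q-Q-Q-Q => 2-Q-Q-Q-Q-Q   [Q -> 2]
2-Q-Q-Q-Q-Q => 2-2-Q-Q-Q-Q   [Q -> 2]
2-2-Q-Q-Q-Q => 2-2-2-Q-Q-Q   [Q -> 2]
2-2-2-Q-Q-Q => 2-2-2-2-Q-Q   [Q -> 2]
2-2-2-2-Q-Q => 2-2-2-2-2-Q   [Q -> 2]
2-2-2-2-2-Q => 2-2-2-2-2-2   [Q -> 2]

E => E-Q => E-Q-Q => E-Q-Q-Q => E-Q-Q-Q-Q => E-Q-Q-Q-Q-Q => Q-Q-Q-Q-Q-Q => 2-Q-Q-Q-Q-Q => 2-2-Q-Q-Q-Q => 2-2-2-Q-Q-Q => 2-2-2-2-Q-Q => 2-2-2-2-2-Q => 2-2-2-2-2-2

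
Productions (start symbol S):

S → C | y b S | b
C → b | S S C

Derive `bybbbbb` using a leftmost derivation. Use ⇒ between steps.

S ⇒ C ⇒ SSC ⇒ CSC ⇒ bSC ⇒ bybSC ⇒ bybCC ⇒ bybbC ⇒ bybbSSC ⇒ bybbbSC ⇒ bybbbCC ⇒ bybbbbC ⇒ bybbbbb

S ⇒ C   [S → C]
C ⇒ SSC   [C → S S C]
SSC ⇒ CSC   [S → C]
CSC ⇒ bSC   [C → b]
bSC ⇒ bybSC   [S → y b S]
bybSC ⇒ bybCC   [S → C]
bybCC ⇒ bybbC   [C → b]
bybbC ⇒ bybbSSC   [C → S S C]
bybbSSC ⇒ bybbbSC   [S → b]
bybbbSC ⇒ bybbbCC   [S → C]
bybbbCC ⇒ bybbbbC   [C → b]
bybbbbC ⇒ bybbbbb   [C → b]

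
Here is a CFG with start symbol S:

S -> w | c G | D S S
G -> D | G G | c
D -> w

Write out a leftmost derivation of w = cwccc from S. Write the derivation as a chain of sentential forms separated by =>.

S => cG   [S -> c G]
cG => cGG   [G -> G G]
cGG => cDG   [G -> D]
cDG => cwG   [D -> w]
cwG => cwGG   [G -> G G]
cwGG => cwcG   [G -> c]
cwcG => cwcGG   [G -> G G]
cwcGG => cwccG   [G -> c]
cwccG => cwccc   [G -> c]

S=>cG=>cGG=>cDG=>cwG=>cwGG=>cwcG=>cwcGG=>cwccG=>cwccc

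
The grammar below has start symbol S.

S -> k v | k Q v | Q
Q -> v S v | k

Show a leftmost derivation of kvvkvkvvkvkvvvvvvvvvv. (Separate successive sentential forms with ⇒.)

S ⇒ kQv   [S -> k Q v]
kQv ⇒ kvSvv   [Q -> v S v]
kvSvv ⇒ kvQvv   [S -> Q]
kvQvv ⇒ kvvSvvv   [Q -> v S v]
kvvSvvv ⇒ kvvkQvvvv   [S -> k Q v]
kvvkQvvvv ⇒ kvvkvSvvvvv   [Q -> v S v]
kvvkvSvvvvv ⇒ kvvkvkQvvvvvv   [S -> k Q v]
kvvkvkQvvvvvv ⇒ kvvkvkvSvvvvvvv   [Q -> v S v]
kvvkvkvSvvvvvvv ⇒ kvvkvkvQvvvvvvv   [S -> Q]
kvvkvkvQvvvvvvv ⇒ kvvkvkvvSvvvvvvvv   [Q -> v S v]
kvvkvkvvSvvvvvvvv ⇒ kvvkvkvvkQvvvvvvvvv   [S -> k Q v]
kvvkvkvvkQvvvvvvvvv ⇒ kvvkvkvvkvSvvvvvvvvvv   [Q -> v S v]
kvvkvkvvkvSvvvvvvvvvv ⇒ kvvkvkvvkvQvvvvvvvvvv   [S -> Q]
kvvkvkvvkvQvvvvvvvvvv ⇒ kvvkvkvvkvkvvvvvvvvvv   [Q -> k]

S⇒kQv⇒kvSvv⇒kvQvv⇒kvvSvvv⇒kvvkQvvvv⇒kvvkvSvvvvv⇒kvvkvkQvvvvvv⇒kvvkvkvSvvvvvvv⇒kvvkvkvQvvvvvvv⇒kvvkvkvvSvvvvvvvv⇒kvvkvkvvkQvvvvvvvvv⇒kvvkvkvvkvSvvvvvvvvvv⇒kvvkvkvvkvQvvvvvvvvvv⇒kvvkvkvvkvkvvvvvvvvvv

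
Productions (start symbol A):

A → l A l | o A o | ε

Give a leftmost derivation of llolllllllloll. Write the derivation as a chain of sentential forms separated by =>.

A => lAl   [A → l A l]
lAl => llAll   [A → l A l]
llAll => lloAoll   [A → o A o]
lloAoll => llolAloll   [A → l A l]
llolAloll => llollAlloll   [A → l A l]
llollAlloll => llolllAllloll   [A → l A l]
llolllAllloll => llollllAlllloll   [A → l A l]
llollllAlllloll => llolllllllloll   [A → ε]

A => lAl => llAll => lloAoll => llolAloll => llollAlloll => llolllAllloll => llollllAlllloll => llolllllllloll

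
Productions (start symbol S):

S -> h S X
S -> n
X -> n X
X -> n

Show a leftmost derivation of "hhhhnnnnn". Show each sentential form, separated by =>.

S=>hSX=>hhSXX=>hhhSXXX=>hhhhSXXXX=>hhhhnXXXX=>hhhhnnXXX=>hhhhnnnXX=>hhhhnnnnX=>hhhhnnnnn

S => hSX   [S -> h S X]
hSX => hhSXX   [S -> h S X]
hhSXX => hhhSXXX   [S -> h S X]
hhhSXXX => hhhhSXXXX   [S -> h S X]
hhhhSXXXX => hhhhnXXXX   [S -> n]
hhhhnXXXX => hhhhnnXXX   [X -> n]
hhhhnnXXX => hhhhnnnXX   [X -> n]
hhhhnnnXX => hhhhnnnnX   [X -> n]
hhhhnnnnX => hhhhnnnnn   [X -> n]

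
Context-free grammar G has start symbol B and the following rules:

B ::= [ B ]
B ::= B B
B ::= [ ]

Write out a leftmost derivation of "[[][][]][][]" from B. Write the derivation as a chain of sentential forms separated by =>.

B => BB => BBB => [B]BB => [BB]BB => [BBB]BB => [[]BB]BB => [[][]B]BB => [[][][]]BB => [[][][]][]B => [[][][]][][]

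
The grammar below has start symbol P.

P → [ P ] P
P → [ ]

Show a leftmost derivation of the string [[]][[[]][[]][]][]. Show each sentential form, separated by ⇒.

P⇒[P]P⇒[[]]P⇒[[]][P]P⇒[[]][[P]P]P⇒[[]][[[]]P]P⇒[[]][[[]][P]P]P⇒[[]][[[]][[]]P]P⇒[[]][[[]][[]][]]P⇒[[]][[[]][[]][]][]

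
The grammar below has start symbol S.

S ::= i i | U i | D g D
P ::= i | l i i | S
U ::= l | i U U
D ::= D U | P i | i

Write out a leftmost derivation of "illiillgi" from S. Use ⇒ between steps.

S ⇒ DgD ⇒ DUgD ⇒ DUUgD ⇒ PiUUgD ⇒ SiUUgD ⇒ UiiUUgD ⇒ iUUiiUUgD ⇒ ilUiiUUgD ⇒ illiiUUgD ⇒ illiilUgD ⇒ illiillgD ⇒ illiillgi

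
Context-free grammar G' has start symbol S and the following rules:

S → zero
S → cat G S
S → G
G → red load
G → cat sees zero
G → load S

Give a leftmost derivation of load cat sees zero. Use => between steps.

S => G => load S => load G => load cat sees zero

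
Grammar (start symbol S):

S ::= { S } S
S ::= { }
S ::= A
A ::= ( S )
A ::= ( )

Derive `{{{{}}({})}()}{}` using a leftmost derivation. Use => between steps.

S => {S}S => {{S}S}S => {{{S}S}S}S => {{{{}}S}S}S => {{{{}}A}S}S => {{{{}}(S)}S}S => {{{{}}({})}S}S => {{{{}}({})}A}S => {{{{}}({})}()}S => {{{{}}({})}()}{}

S => {S}S   [S ::= { S } S]
{S}S => {{S}S}S   [S ::= { S } S]
{{S}S}S => {{{S}S}S}S   [S ::= { S } S]
{{{S}S}S}S => {{{{}}S}S}S   [S ::= { }]
{{{{}}S}S}S => {{{{}}A}S}S   [S ::= A]
{{{{}}A}S}S => {{{{}}(S)}S}S   [A ::= ( S )]
{{{{}}(S)}S}S => {{{{}}({})}S}S   [S ::= { }]
{{{{}}({})}S}S => {{{{}}({})}A}S   [S ::= A]
{{{{}}({})}A}S => {{{{}}({})}()}S   [A ::= ( )]
{{{{}}({})}()}S => {{{{}}({})}()}{}   [S ::= { }]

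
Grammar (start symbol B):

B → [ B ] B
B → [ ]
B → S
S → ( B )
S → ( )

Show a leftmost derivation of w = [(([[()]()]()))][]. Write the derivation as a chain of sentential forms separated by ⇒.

B ⇒ [B]B   [B → [ B ] B]
[B]B ⇒ [S]B   [B → S]
[S]B ⇒ [(B)]B   [S → ( B )]
[(B)]B ⇒ [(S)]B   [B → S]
[(S)]B ⇒ [((B))]B   [S → ( B )]
[((B))]B ⇒ [(([B]B))]B   [B → [ B ] B]
[(([B]B))]B ⇒ [(([[B]B]B))]B   [B → [ B ] B]
[(([[B]B]B))]B ⇒ [(([[S]B]B))]B   [B → S]
[(([[S]B]B))]B ⇒ [(([[()]B]B))]B   [S → ( )]
[(([[()]B]B))]B ⇒ [(([[()]S]B))]B   [B → S]
[(([[()]S]B))]B ⇒ [(([[()]()]B))]B   [S → ( )]
[(([[()]()]B))]B ⇒ [(([[()]()]S))]B   [B → S]
[(([[()]()]S))]B ⇒ [(([[()]()]()))]B   [S → ( )]
[(([[()]()]()))]B ⇒ [(([[()]()]()))][]   [B → [ ]]

B ⇒ [B]B ⇒ [S]B ⇒ [(B)]B ⇒ [(S)]B ⇒ [((B))]B ⇒ [(([B]B))]B ⇒ [(([[B]B]B))]B ⇒ [(([[S]B]B))]B ⇒ [(([[()]B]B))]B ⇒ [(([[()]S]B))]B ⇒ [(([[()]()]B))]B ⇒ [(([[()]()]S))]B ⇒ [(([[()]()]()))]B ⇒ [(([[()]()]()))][]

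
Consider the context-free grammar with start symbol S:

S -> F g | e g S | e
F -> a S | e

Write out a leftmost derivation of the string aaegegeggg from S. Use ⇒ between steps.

S⇒Fg⇒aSg⇒aFgg⇒aaSgg⇒aaegSgg⇒aaegegSgg⇒aaegegFggg⇒aaegegeggg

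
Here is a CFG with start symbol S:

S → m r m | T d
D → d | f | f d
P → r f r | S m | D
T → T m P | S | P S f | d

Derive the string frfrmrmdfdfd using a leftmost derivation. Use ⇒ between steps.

S ⇒ Td ⇒ PSfd ⇒ DSfd ⇒ fSfd ⇒ fTdfd ⇒ fPSfdfd ⇒ frfrSfdfd ⇒ frfrTdfdfd ⇒ frfrSdfdfd ⇒ frfrmrmdfdfd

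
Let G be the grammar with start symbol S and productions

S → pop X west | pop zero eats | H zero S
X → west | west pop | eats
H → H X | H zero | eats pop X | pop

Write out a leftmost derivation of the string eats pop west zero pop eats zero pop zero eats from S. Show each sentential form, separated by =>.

S => H zero S => eats pop X zero S => eats pop west zero S => eats pop west zero H zero S => eats pop west zero H X zero S => eats pop west zero pop X zero S => eats pop west zero pop eats zero S => eats pop west zero pop eats zero pop zero eats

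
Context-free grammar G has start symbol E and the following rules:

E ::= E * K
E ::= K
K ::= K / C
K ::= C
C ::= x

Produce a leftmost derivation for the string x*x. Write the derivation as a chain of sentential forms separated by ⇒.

E ⇒ E*K   [E ::= E * K]
E*K ⇒ K*K   [E ::= K]
K*K ⇒ C*K   [K ::= C]
C*K ⇒ x*K   [C ::= x]
x*K ⇒ x*C   [K ::= C]
x*C ⇒ x*x   [C ::= x]

E ⇒ E*K ⇒ K*K ⇒ C*K ⇒ x*K ⇒ x*C ⇒ x*x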